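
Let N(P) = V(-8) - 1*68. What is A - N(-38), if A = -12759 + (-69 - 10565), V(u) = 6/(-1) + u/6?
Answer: -69953/3 ≈ -23318.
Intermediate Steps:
V(u) = -6 + u/6 (V(u) = 6*(-1) + u*(⅙) = -6 + u/6)
A = -23393 (A = -12759 - 10634 = -23393)
N(P) = -226/3 (N(P) = (-6 + (⅙)*(-8)) - 1*68 = (-6 - 4/3) - 68 = -22/3 - 68 = -226/3)
A - N(-38) = -23393 - 1*(-226/3) = -23393 + 226/3 = -69953/3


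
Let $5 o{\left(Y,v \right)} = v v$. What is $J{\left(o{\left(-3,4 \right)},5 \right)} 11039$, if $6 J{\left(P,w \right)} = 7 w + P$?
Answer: $\frac{2108449}{30} \approx 70282.0$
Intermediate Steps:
$o{\left(Y,v \right)} = \frac{v^{2}}{5}$ ($o{\left(Y,v \right)} = \frac{v v}{5} = \frac{v^{2}}{5}$)
$J{\left(P,w \right)} = \frac{P}{6} + \frac{7 w}{6}$ ($J{\left(P,w \right)} = \frac{7 w + P}{6} = \frac{P + 7 w}{6} = \frac{P}{6} + \frac{7 w}{6}$)
$J{\left(o{\left(-3,4 \right)},5 \right)} 11039 = \left(\frac{\frac{1}{5} \cdot 4^{2}}{6} + \frac{7}{6} \cdot 5\right) 11039 = \left(\frac{\frac{1}{5} \cdot 16}{6} + \frac{35}{6}\right) 11039 = \left(\frac{1}{6} \cdot \frac{16}{5} + \frac{35}{6}\right) 11039 = \left(\frac{8}{15} + \frac{35}{6}\right) 11039 = \frac{191}{30} \cdot 11039 = \frac{2108449}{30}$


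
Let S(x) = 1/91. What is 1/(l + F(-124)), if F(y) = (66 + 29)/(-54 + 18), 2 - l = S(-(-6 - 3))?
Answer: -3276/2129 ≈ -1.5387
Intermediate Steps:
S(x) = 1/91
l = 181/91 (l = 2 - 1*1/91 = 2 - 1/91 = 181/91 ≈ 1.9890)
F(y) = -95/36 (F(y) = 95/(-36) = 95*(-1/36) = -95/36)
1/(l + F(-124)) = 1/(181/91 - 95/36) = 1/(-2129/3276) = -3276/2129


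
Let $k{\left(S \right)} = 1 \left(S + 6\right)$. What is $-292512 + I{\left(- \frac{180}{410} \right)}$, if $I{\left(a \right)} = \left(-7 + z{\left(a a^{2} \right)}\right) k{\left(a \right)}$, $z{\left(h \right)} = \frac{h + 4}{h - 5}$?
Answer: $- \frac{4203408961212}{14367917} \approx -2.9256 \cdot 10^{5}$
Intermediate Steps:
$k{\left(S \right)} = 6 + S$ ($k{\left(S \right)} = 1 \left(6 + S\right) = 6 + S$)
$z{\left(h \right)} = \frac{4 + h}{-5 + h}$
$I{\left(a \right)} = \left(-7 + \frac{4 + a^{3}}{-5 + a^{3}}\right) \left(6 + a\right)$ ($I{\left(a \right)} = \left(-7 + \frac{4 + a a^{2}}{-5 + a a^{2}}\right) \left(6 + a\right) = \left(-7 + \frac{4 + a^{3}}{-5 + a^{3}}\right) \left(6 + a\right)$)
$-292512 + I{\left(- \frac{180}{410} \right)} = -292512 - \frac{3 \left(-13 + 2 \left(- \frac{180}{410}\right)^{3}\right) \left(6 - \frac{180}{410}\right)}{-5 + \left(- \frac{180}{410}\right)^{3}} = -292512 - \frac{3 \left(-13 + 2 \left(\left(-180\right) \frac{1}{410}\right)^{3}\right) \left(6 - \frac{18}{41}\right)}{-5 + \left(\left(-180\right) \frac{1}{410}\right)^{3}} = -292512 - \frac{3 \left(-13 + 2 \left(- \frac{18}{41}\right)^{3}\right) \left(6 - \frac{18}{41}\right)}{-5 + \left(- \frac{18}{41}\right)^{3}} = -292512 - 3 \frac{1}{-5 - \frac{5832}{68921}} \left(-13 + 2 \left(- \frac{5832}{68921}\right)\right) \frac{228}{41} = -292512 - 3 \frac{1}{- \frac{350437}{68921}} \left(-13 - \frac{11664}{68921}\right) \frac{228}{41} = -292512 - \left(- \frac{206763}{350437}\right) \left(- \frac{907637}{68921}\right) \frac{228}{41} = -292512 - \frac{620823708}{14367917} = - \frac{4203408961212}{14367917}$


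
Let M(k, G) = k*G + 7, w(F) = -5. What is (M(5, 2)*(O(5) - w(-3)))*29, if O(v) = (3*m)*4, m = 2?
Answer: 14297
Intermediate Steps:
M(k, G) = 7 + G*k (M(k, G) = G*k + 7 = 7 + G*k)
O(v) = 24 (O(v) = (3*2)*4 = 6*4 = 24)
(M(5, 2)*(O(5) - w(-3)))*29 = ((7 + 2*5)*(24 - 1*(-5)))*29 = ((7 + 10)*(24 + 5))*29 = (17*29)*29 = 493*29 = 14297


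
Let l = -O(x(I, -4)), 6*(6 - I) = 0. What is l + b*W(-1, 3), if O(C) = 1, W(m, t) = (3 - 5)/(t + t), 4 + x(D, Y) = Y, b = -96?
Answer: 31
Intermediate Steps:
I = 6 (I = 6 - 1/6*0 = 6 + 0 = 6)
x(D, Y) = -4 + Y
W(m, t) = -1/t (W(m, t) = -2*1/(2*t) = -1/t)
l = -1 (l = -1*1 = -1)
l + b*W(-1, 3) = -1 - (-96)/3 = -1 - 96*(-1/3) = -1 + 32 = 31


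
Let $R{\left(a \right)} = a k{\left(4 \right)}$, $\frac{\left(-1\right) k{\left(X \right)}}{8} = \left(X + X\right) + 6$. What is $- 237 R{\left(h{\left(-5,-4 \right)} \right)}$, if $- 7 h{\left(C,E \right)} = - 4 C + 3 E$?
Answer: $-30336$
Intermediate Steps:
$k{\left(X \right)} = -48 - 16 X$ ($k{\left(X \right)} = - 8 \left(\left(X + X\right) + 6\right) = - 8 \left(2 X + 6\right) = - 8 \left(6 + 2 X\right) = -48 - 16 X$)
$h{\left(C,E \right)} = - \frac{3 E}{7} + \frac{4 C}{7}$ ($h{\left(C,E \right)} = - \frac{- 4 C + 3 E}{7} = - \frac{3 E}{7} + \frac{4 C}{7}$)
$R{\left(a \right)} = - 112 a$ ($R{\left(a \right)} = a \left(-48 - 64\right) = a \left(-112\right) = - 112 a$)
$- 237 R{\left(h{\left(-5,-4 \right)} \right)} = - 237 \left(- 112 \left(\left(- \frac{3}{7}\right) \left(-4\right) + \frac{4}{7} \left(-5\right)\right)\right) = - 237 \left(- 112 \left(\frac{12}{7} - \frac{20}{7}\right)\right) = - 237 \left(\left(-112\right) \left(- \frac{8}{7}\right)\right) = \left(-237\right) 128 = -30336$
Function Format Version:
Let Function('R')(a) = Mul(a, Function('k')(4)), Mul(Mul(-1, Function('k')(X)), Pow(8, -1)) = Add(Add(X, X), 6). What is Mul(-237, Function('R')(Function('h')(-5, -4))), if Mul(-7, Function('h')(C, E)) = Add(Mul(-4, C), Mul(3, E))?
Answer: -30336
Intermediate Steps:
Function('k')(X) = Add(-48, Mul(-16, X)) (Function('k')(X) = Mul(-8, Add(Add(X, X), 6)) = Mul(-8, Add(Mul(2, X), 6)) = Mul(-8, Add(6, Mul(2, X))) = Add(-48, Mul(-16, X)))
Function('h')(C, E) = Add(Mul(Rational(-3, 7), E), Mul(Rational(4, 7), C)) (Function('h')(C, E) = Mul(Rational(-1, 7), Add(Mul(-4, C), Mul(3, E))) = Add(Mul(Rational(-3, 7), E), Mul(Rational(4, 7), C)))
Function('R')(a) = Mul(-112, a) (Function('R')(a) = Mul(a, Add(-48, Mul(-16, 4))) = Mul(a, Add(-48, -64)) = Mul(a, -112) = Mul(-112, a))
Mul(-237, Function('R')(Function('h')(-5, -4))) = Mul(-237, Mul(-112, Add(Mul(Rational(-3, 7), -4), Mul(Rational(4, 7), -5)))) = Mul(-237, Mul(-112, Add(Rational(12, 7), Rational(-20, 7)))) = Mul(-237, Mul(-112, Rational(-8, 7))) = Mul(-237, 128) = -30336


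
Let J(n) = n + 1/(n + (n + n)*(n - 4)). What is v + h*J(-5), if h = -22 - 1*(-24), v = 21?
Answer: 937/85 ≈ 11.024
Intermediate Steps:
h = 2 (h = -22 + 24 = 2)
J(n) = n + 1/(n + 2*n*(-4 + n)) (J(n) = n + 1/(n + (2*n)*(-4 + n)) = n + 1/(n + 2*n*(-4 + n)))
v + h*J(-5) = 21 + 2*((1 - 7*(-5)² + 2*(-5)³)/((-5)*(-7 + 2*(-5)))) = 21 + 2*(-(1 - 7*25 + 2*(-125))/(5*(-7 - 10))) = 21 + 2*(-⅕*(1 - 175 - 250)/(-17)) = 21 + 2*(-⅕*(-1/17)*(-424)) = 21 + 2*(-424/85) = 21 - 848/85 = 937/85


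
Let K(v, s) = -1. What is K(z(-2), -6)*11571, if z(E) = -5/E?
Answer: -11571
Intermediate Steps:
K(z(-2), -6)*11571 = -1*11571 = -11571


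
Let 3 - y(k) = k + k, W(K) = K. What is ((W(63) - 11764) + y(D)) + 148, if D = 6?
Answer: -11562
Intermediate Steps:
y(k) = 3 - 2*k (y(k) = 3 - (k + k) = 3 - 2*k)
((W(63) - 11764) + y(D)) + 148 = ((63 - 11764) + (3 - 2*6)) + 148 = (-11701 + (3 - 12)) + 148 = (-11701 - 9) + 148 = -11710 + 148 = -11562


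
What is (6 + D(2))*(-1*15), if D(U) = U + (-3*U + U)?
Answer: -60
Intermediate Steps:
D(U) = -U (D(U) = U - 2*U = -U)
(6 + D(2))*(-1*15) = (6 - 1*2)*(-1*15) = (6 - 2)*(-15) = 4*(-15) = -60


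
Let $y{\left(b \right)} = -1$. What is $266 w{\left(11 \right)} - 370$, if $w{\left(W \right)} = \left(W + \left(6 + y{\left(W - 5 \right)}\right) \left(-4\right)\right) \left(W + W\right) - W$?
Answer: $-55964$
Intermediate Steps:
$w{\left(W \right)} = - W + 2 W \left(-20 + W\right)$ ($w{\left(W \right)} = \left(W + \left(6 - 1\right) \left(-4\right)\right) \left(W + W\right) - W = \left(W + 5 \left(-4\right)\right) 2 W - W = \left(W - 20\right) 2 W - W = \left(-20 + W\right) 2 W - W = 2 W \left(-20 + W\right) - W = - W + 2 W \left(-20 + W\right)$)
$266 w{\left(11 \right)} - 370 = 266 \cdot 11 \left(-41 + 2 \cdot 11\right) - 370 = 266 \cdot 11 \left(-41 + 22\right) - 370 = 266 \cdot 11 \left(-19\right) - 370 = 266 \left(-209\right) - 370 = -55594 - 370 = -55964$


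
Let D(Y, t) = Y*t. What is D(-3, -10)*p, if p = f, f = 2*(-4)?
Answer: -240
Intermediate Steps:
f = -8
p = -8
D(-3, -10)*p = -3*(-10)*(-8) = 30*(-8) = -240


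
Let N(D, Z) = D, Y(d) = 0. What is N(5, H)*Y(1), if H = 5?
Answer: 0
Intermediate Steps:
N(5, H)*Y(1) = 5*0 = 0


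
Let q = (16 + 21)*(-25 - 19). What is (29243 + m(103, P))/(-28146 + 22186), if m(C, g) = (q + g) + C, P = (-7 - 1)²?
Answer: -13891/2980 ≈ -4.6614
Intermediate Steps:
P = 64 (P = (-8)² = 64)
q = -1628 (q = 37*(-44) = -1628)
m(C, g) = -1628 + C + g (m(C, g) = (-1628 + g) + C = -1628 + C + g)
(29243 + m(103, P))/(-28146 + 22186) = (29243 + (-1628 + 103 + 64))/(-28146 + 22186) = (29243 - 1461)/(-5960) = 27782*(-1/5960) = -13891/2980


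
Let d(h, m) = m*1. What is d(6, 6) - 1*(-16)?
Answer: 22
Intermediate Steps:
d(h, m) = m
d(6, 6) - 1*(-16) = 6 - 1*(-16) = 6 + 16 = 22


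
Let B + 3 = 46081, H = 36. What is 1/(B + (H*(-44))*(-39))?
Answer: 1/107854 ≈ 9.2718e-6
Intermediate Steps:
B = 46078 (B = -3 + 46081 = 46078)
1/(B + (H*(-44))*(-39)) = 1/(46078 + (36*(-44))*(-39)) = 1/(46078 - 1584*(-39)) = 1/(46078 + 61776) = 1/107854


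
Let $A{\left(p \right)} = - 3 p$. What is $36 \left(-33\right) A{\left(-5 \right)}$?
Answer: $-17820$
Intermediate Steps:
$36 \left(-33\right) A{\left(-5 \right)} = 36 \left(-33\right) \left(\left(-3\right) \left(-5\right)\right) = \left(-1188\right) 15 = -17820$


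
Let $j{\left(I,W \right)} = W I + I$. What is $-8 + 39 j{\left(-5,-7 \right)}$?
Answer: $1162$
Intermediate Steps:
$j{\left(I,W \right)} = I + I W$ ($j{\left(I,W \right)} = I W + I = I + I W$)
$-8 + 39 j{\left(-5,-7 \right)} = -8 + 39 \left(- 5 \left(1 - 7\right)\right) = -8 + 39 \left(\left(-5\right) \left(-6\right)\right) = -8 + 39 \cdot 30 = -8 + 1170 = 1162$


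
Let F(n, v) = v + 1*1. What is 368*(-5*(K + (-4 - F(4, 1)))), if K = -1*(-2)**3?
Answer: -3680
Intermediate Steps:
F(n, v) = 1 + v (F(n, v) = v + 1 = 1 + v)
K = 8 (K = -1*(-8) = 8)
368*(-5*(K + (-4 - F(4, 1)))) = 368*(-5*(8 + (-4 - (1 + 1)))) = 368*(-5*(8 + (-4 - 1*2))) = 368*(-5*(8 + (-4 - 2))) = 368*(-5*(8 - 6)) = 368*(-5*2) = 368*(-10) = -3680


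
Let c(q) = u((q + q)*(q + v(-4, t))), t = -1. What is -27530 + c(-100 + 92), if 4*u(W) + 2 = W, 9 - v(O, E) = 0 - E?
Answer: -55061/2 ≈ -27531.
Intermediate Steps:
v(O, E) = 9 + E (v(O, E) = 9 - (0 - E) = 9 - (-1)*E = 9 + E)
u(W) = -½ + W/4
c(q) = -½ + q*(8 + q)/2 (c(q) = -½ + ((q + q)*(q + (9 - 1)))/4 = -½ + ((2*q)*(q + 8))/4 = -½ + ((2*q)*(8 + q))/4 = -½ + (2*q*(8 + q))/4 = -½ + q*(8 + q)/2)
-27530 + c(-100 + 92) = -27530 + (-½ + (-100 + 92)*(8 + (-100 + 92))/2) = -27530 + (-½ + (½)*(-8)*(8 - 8)) = -27530 + (-½ + (½)*(-8)*0) = -27530 + (-½ + 0) = -27530 - ½ = -55061/2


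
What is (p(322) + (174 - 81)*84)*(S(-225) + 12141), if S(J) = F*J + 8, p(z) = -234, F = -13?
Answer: 114230772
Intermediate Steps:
S(J) = 8 - 13*J (S(J) = -13*J + 8 = 8 - 13*J)
(p(322) + (174 - 81)*84)*(S(-225) + 12141) = (-234 + (174 - 81)*84)*((8 - 13*(-225)) + 12141) = (-234 + 93*84)*((8 + 2925) + 12141) = (-234 + 7812)*(2933 + 12141) = 7578*15074 = 114230772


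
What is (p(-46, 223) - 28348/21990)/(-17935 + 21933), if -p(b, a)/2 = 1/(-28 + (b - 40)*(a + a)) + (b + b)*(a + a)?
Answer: 17316548290147/843642127920 ≈ 20.526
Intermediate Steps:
p(b, a) = -2/(-28 + 2*a*(-40 + b)) - 8*a*b (p(b, a) = -2*(1/(-28 + (b - 40)*(a + a)) + (b + b)*(a + a)) = -2*(1/(-28 + (-40 + b)*(2*a)) + (2*b)*(2*a)) = -2*(1/(-28 + 2*a*(-40 + b)) + 4*a*b) = -2/(-28 + 2*a*(-40 + b)) - 8*a*b)
(p(-46, 223) - 28348/21990)/(-17935 + 21933) = ((1 - 320*(-46)*223**2 - 112*223*(-46) + 8*223**2*(-46)**2)/(14 + 40*223 - 1*223*(-46)) - 28348/21990)/(-17935 + 21933) = ((1 - 320*(-46)*49729 + 1148896 + 8*49729*2116)/(14 + 8920 + 10258) - 28348*1/21990)/3998 = ((1 + 732010880 + 1148896 + 841812512)/19192 - 14174/10995)*(1/3998) = ((1/19192)*1574972289 - 14174/10995)*(1/3998) = (1574972289/19192 - 14174/10995)*(1/3998) = (17316548290147/211016040)*(1/3998) = 17316548290147/843642127920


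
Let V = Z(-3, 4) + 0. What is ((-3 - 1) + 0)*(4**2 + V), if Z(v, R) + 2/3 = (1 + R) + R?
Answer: -292/3 ≈ -97.333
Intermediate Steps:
Z(v, R) = 1/3 + 2*R (Z(v, R) = -2/3 + ((1 + R) + R) = -2/3 + (1 + 2*R) = 1/3 + 2*R)
V = 25/3 (V = (1/3 + 2*4) + 0 = (1/3 + 8) + 0 = 25/3 + 0 = 25/3 ≈ 8.3333)
((-3 - 1) + 0)*(4**2 + V) = ((-3 - 1) + 0)*(4**2 + 25/3) = (-4 + 0)*(16 + 25/3) = -4*73/3 = -292/3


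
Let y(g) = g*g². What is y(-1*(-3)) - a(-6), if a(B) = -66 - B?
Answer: 87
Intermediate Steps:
y(g) = g³
y(-1*(-3)) - a(-6) = (-1*(-3))³ - (-66 - 1*(-6)) = 3³ - (-66 + 6) = 27 - 1*(-60) = 27 + 60 = 87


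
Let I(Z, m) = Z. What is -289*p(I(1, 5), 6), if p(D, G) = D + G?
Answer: -2023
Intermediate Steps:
-289*p(I(1, 5), 6) = -289*(1 + 6) = -289*7 = -2023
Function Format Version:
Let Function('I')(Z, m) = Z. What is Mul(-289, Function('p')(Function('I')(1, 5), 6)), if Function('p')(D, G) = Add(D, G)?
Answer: -2023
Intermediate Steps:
Mul(-289, Function('p')(Function('I')(1, 5), 6)) = Mul(-289, Add(1, 6)) = Mul(-289, 7) = -2023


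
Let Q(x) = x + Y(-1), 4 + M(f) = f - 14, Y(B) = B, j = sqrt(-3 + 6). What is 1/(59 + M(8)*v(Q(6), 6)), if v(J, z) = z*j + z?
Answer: 1/10799 - 60*sqrt(3)/10799 ≈ -0.0095308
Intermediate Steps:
j = sqrt(3) ≈ 1.7320
M(f) = -18 + f (M(f) = -4 + (f - 14) = -4 + (-14 + f) = -18 + f)
Q(x) = -1 + x (Q(x) = x - 1 = -1 + x)
v(J, z) = z + z*sqrt(3) (v(J, z) = z*sqrt(3) + z = z + z*sqrt(3))
1/(59 + M(8)*v(Q(6), 6)) = 1/(59 + (-18 + 8)*(6*(1 + sqrt(3)))) = 1/(59 - 10*(6 + 6*sqrt(3))) = 1/(59 + (-60 - 60*sqrt(3))) = 1/(-1 - 60*sqrt(3))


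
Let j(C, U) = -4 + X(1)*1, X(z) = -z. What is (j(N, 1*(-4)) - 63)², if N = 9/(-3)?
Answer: 4624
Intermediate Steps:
N = -3 (N = 9*(-⅓) = -3)
j(C, U) = -5 (j(C, U) = -4 - 1*1*1 = -4 - 1*1 = -4 - 1 = -5)
(j(N, 1*(-4)) - 63)² = (-5 - 63)² = (-68)² = 4624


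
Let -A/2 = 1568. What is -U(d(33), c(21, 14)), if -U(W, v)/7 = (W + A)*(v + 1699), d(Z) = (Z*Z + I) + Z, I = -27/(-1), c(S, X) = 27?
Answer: -24006934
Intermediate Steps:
A = -3136 (A = -2*1568 = -3136)
I = 27 (I = -27*(-1) = 27)
d(Z) = 27 + Z + Z² (d(Z) = (Z*Z + 27) + Z = (Z² + 27) + Z = (27 + Z²) + Z = 27 + Z + Z²)
U(W, v) = -7*(-3136 + W)*(1699 + v) (U(W, v) = -7*(W - 3136)*(v + 1699) = -7*(-3136 + W)*(1699 + v))
-U(d(33), c(21, 14)) = -(37296448 - 11893*(27 + 33 + 33²) + 21952*27 - 7*(27 + 33 + 33²)*27) = -(37296448 - 11893*(27 + 33 + 1089) + 592704 - 7*(27 + 33 + 1089)*27) = -(37296448 - 11893*1149 + 592704 - 7*1149*27) = -(37296448 - 13665057 + 592704 - 217161) = -1*24006934 = -24006934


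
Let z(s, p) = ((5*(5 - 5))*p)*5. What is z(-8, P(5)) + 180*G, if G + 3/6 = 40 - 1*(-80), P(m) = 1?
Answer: 21510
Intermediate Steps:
z(s, p) = 0 (z(s, p) = ((5*0)*p)*5 = (0*p)*5 = 0*5 = 0)
G = 239/2 (G = -½ + (40 - 1*(-80)) = -½ + (40 + 80) = -½ + 120 = 239/2 ≈ 119.50)
z(-8, P(5)) + 180*G = 0 + 180*(239/2) = 0 + 21510 = 21510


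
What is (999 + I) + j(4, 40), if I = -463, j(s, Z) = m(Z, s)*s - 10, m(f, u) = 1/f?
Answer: 5261/10 ≈ 526.10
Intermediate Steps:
j(s, Z) = -10 + s/Z (j(s, Z) = s/Z - 10 = -10 + s/Z)
(999 + I) + j(4, 40) = (999 - 463) + (-10 + 4/40) = 536 + (-10 + 4*(1/40)) = 536 + (-10 + 1/10) = 536 - 99/10 = 5261/10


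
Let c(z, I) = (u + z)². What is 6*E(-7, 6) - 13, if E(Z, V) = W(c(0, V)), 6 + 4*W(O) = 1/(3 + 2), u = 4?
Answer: -217/10 ≈ -21.700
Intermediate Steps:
c(z, I) = (4 + z)²
W(O) = -29/20 (W(O) = -3/2 + 1/(4*(3 + 2)) = -3/2 + (¼)/5 = -3/2 + (¼)*(⅕) = -3/2 + 1/20 = -29/20)
E(Z, V) = -29/20
6*E(-7, 6) - 13 = 6*(-29/20) - 13 = -87/10 - 13 = -217/10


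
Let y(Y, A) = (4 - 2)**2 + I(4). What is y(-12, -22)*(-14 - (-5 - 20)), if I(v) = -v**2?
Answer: -132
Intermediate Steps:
y(Y, A) = -12 (y(Y, A) = (4 - 2)**2 - 1*4**2 = 2**2 - 1*16 = 4 - 16 = -12)
y(-12, -22)*(-14 - (-5 - 20)) = -12*(-14 - (-5 - 20)) = -12*(-14 - 1*(-25)) = -12*(-14 + 25) = -12*11 = -132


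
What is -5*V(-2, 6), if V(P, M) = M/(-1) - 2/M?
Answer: 95/3 ≈ 31.667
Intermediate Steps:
V(P, M) = -M - 2/M (V(P, M) = M*(-1) - 2/M = -M - 2/M)
-5*V(-2, 6) = -5*(-1*6 - 2/6) = -5*(-6 - 2*⅙) = -5*(-6 - ⅓) = -5*(-19/3) = 95/3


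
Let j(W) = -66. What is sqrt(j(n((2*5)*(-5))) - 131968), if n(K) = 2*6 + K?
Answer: I*sqrt(132034) ≈ 363.36*I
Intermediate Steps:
n(K) = 12 + K
sqrt(j(n((2*5)*(-5))) - 131968) = sqrt(-66 - 131968) = sqrt(-132034) = I*sqrt(132034)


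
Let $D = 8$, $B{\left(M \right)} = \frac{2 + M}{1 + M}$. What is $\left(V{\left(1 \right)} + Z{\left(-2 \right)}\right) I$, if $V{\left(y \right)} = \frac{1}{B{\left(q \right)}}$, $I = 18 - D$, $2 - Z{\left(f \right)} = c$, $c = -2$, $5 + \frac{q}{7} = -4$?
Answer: $\frac{3060}{61} \approx 50.164$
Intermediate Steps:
$q = -63$ ($q = -35 + 7 \left(-4\right) = -35 - 28 = -63$)
$B{\left(M \right)} = \frac{2 + M}{1 + M}$
$Z{\left(f \right)} = 4$ ($Z{\left(f \right)} = 2 - -2 = 2 + 2 = 4$)
$I = 10$ ($I = 18 - 8 = 10$)
$V{\left(y \right)} = \frac{62}{61}$ ($V{\left(y \right)} = \frac{1}{\frac{1}{1 - 63} \left(2 - 63\right)} = \frac{1}{\frac{1}{-62} \left(-61\right)} = \frac{1}{\left(- \frac{1}{62}\right) \left(-61\right)} = \frac{1}{\frac{61}{62}} = \frac{62}{61}$)
$\left(V{\left(1 \right)} + Z{\left(-2 \right)}\right) I = \left(\frac{62}{61} + 4\right) 10 = \frac{306}{61} \cdot 10 = \frac{3060}{61}$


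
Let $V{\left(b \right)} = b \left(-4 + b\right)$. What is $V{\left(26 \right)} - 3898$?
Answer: $-3326$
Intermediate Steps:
$V{\left(26 \right)} - 3898 = 26 \left(-4 + 26\right) - 3898 = 26 \cdot 22 - 3898 = 572 - 3898 = -3326$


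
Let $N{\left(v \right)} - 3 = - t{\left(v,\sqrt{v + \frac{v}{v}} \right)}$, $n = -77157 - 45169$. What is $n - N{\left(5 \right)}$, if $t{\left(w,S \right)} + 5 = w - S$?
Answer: $-122329 - \sqrt{6} \approx -1.2233 \cdot 10^{5}$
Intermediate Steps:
$t{\left(w,S \right)} = -5 + w - S$ ($t{\left(w,S \right)} = -5 - \left(S - w\right) = -5 + w - S$)
$n = -122326$
$N{\left(v \right)} = 8 + \sqrt{1 + v} - v$ ($N{\left(v \right)} = 3 - \left(-5 + v - \sqrt{v + \frac{v}{v}}\right) = 3 - \left(-5 + v - \sqrt{v + 1}\right) = 3 - \left(-5 + v - \sqrt{1 + v}\right) = 3 + \left(5 + \sqrt{1 + v} - v\right) = 8 + \sqrt{1 + v} - v$)
$n - N{\left(5 \right)} = -122326 - \left(8 + \sqrt{1 + 5} - 5\right) = -122326 - \left(8 + \sqrt{6} - 5\right) = -122326 - \left(3 + \sqrt{6}\right) = -122329 - \sqrt{6}$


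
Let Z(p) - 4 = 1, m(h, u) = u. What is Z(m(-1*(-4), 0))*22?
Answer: 110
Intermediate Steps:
Z(p) = 5 (Z(p) = 4 + 1 = 5)
Z(m(-1*(-4), 0))*22 = 5*22 = 110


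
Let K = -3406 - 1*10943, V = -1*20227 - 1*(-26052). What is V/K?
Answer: -5825/14349 ≈ -0.40595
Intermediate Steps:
V = 5825 (V = -20227 + 26052 = 5825)
K = -14349 (K = -3406 - 10943 = -14349)
V/K = 5825/(-14349) = 5825*(-1/14349) = -5825/14349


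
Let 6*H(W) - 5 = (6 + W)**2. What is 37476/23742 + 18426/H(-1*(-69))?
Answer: 78772512/3712985 ≈ 21.215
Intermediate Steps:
H(W) = 5/6 + (6 + W)**2/6
37476/23742 + 18426/H(-1*(-69)) = 37476/23742 + 18426/(5/6 + (6 - 1*(-69))**2/6) = 37476*(1/23742) + 18426/(5/6 + (6 + 69)**2/6) = 2082/1319 + 18426/(5/6 + (1/6)*75**2) = 2082/1319 + 18426/(5/6 + (1/6)*5625) = 2082/1319 + 18426/(5/6 + 1875/2) = 2082/1319 + 18426/(2815/3) = 2082/1319 + 18426*(3/2815) = 2082/1319 + 55278/2815 = 78772512/3712985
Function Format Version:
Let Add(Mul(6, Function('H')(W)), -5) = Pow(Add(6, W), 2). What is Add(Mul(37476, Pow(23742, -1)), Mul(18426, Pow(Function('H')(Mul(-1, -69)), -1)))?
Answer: Rational(78772512, 3712985) ≈ 21.215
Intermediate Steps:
Function('H')(W) = Add(Rational(5, 6), Mul(Rational(1, 6), Pow(Add(6, W), 2)))
Add(Mul(37476, Pow(23742, -1)), Mul(18426, Pow(Function('H')(Mul(-1, -69)), -1))) = Add(Mul(37476, Pow(23742, -1)), Mul(18426, Pow(Add(Rational(5, 6), Mul(Rational(1, 6), Pow(Add(6, Mul(-1, -69)), 2))), -1))) = Add(Mul(37476, Rational(1, 23742)), Mul(18426, Pow(Add(Rational(5, 6), Mul(Rational(1, 6), Pow(Add(6, 69), 2))), -1))) = Add(Rational(2082, 1319), Mul(18426, Pow(Add(Rational(5, 6), Mul(Rational(1, 6), Pow(75, 2))), -1))) = Add(Rational(2082, 1319), Mul(18426, Pow(Add(Rational(5, 6), Mul(Rational(1, 6), 5625)), -1))) = Add(Rational(2082, 1319), Mul(18426, Pow(Add(Rational(5, 6), Rational(1875, 2)), -1))) = Add(Rational(2082, 1319), Mul(18426, Pow(Rational(2815, 3), -1))) = Add(Rational(2082, 1319), Mul(18426, Rational(3, 2815))) = Add(Rational(2082, 1319), Rational(55278, 2815)) = Rational(78772512, 3712985)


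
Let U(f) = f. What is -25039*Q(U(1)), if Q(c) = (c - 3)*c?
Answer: 50078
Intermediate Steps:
Q(c) = c*(-3 + c) (Q(c) = (-3 + c)*c = c*(-3 + c))
-25039*Q(U(1)) = -25039*(-3 + 1) = -25039*(-2) = 50078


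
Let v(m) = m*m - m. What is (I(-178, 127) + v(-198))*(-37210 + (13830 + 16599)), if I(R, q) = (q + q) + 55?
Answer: -269280291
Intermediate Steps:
I(R, q) = 55 + 2*q (I(R, q) = 2*q + 55 = 55 + 2*q)
v(m) = m² - m
(I(-178, 127) + v(-198))*(-37210 + (13830 + 16599)) = ((55 + 2*127) - 198*(-1 - 198))*(-37210 + (13830 + 16599)) = ((55 + 254) - 198*(-199))*(-37210 + 30429) = (309 + 39402)*(-6781) = 39711*(-6781) = -269280291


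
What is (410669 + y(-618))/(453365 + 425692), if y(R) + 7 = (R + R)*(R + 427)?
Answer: 646738/879057 ≈ 0.73572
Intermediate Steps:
y(R) = -7 + 2*R*(427 + R) (y(R) = -7 + (R + R)*(R + 427) = -7 + (2*R)*(427 + R) = -7 + 2*R*(427 + R))
(410669 + y(-618))/(453365 + 425692) = (410669 + (-7 + 2*(-618)² + 854*(-618)))/(453365 + 425692) = (410669 + (-7 + 2*381924 - 527772))/879057 = (410669 + (-7 + 763848 - 527772))*(1/879057) = (410669 + 236069)*(1/879057) = 646738*(1/879057) = 646738/879057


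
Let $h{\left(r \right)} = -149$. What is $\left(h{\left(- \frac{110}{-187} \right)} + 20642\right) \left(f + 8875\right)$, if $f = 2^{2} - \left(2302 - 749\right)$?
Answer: $150131718$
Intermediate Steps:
$f = -1549$ ($f = 4 - 1553 = -1549$)
$\left(h{\left(- \frac{110}{-187} \right)} + 20642\right) \left(f + 8875\right) = \left(-149 + 20642\right) \left(-1549 + 8875\right) = 20493 \cdot 7326 = 150131718$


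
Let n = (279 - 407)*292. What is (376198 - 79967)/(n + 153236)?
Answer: 296231/115860 ≈ 2.5568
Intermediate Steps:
n = -37376 (n = -128*292 = -37376)
(376198 - 79967)/(n + 153236) = (376198 - 79967)/(-37376 + 153236) = 296231/115860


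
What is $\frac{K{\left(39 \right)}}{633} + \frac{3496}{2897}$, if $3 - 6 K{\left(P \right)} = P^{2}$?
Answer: $\frac{1480027}{1833801} \approx 0.80708$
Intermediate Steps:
$K{\left(P \right)} = \frac{1}{2} - \frac{P^{2}}{6}$
$\frac{K{\left(39 \right)}}{633} + \frac{3496}{2897} = \frac{\frac{1}{2} - \frac{39^{2}}{6}}{633} + \frac{3496}{2897} = \left(\frac{1}{2} - \frac{507}{2}\right) \frac{1}{633} + 3496 \cdot \frac{1}{2897} = \left(\frac{1}{2} - \frac{507}{2}\right) \frac{1}{633} + \frac{3496}{2897} = \left(-253\right) \frac{1}{633} + \frac{3496}{2897} = - \frac{253}{633} + \frac{3496}{2897} = \frac{1480027}{1833801}$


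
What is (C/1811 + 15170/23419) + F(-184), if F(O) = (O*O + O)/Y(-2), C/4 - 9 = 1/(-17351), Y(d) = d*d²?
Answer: -3096858327085253/735887297959 ≈ -4208.3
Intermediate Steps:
Y(d) = d³
C = 624632/17351 (C = 36 + 4/(-17351) = 36 + 4*(-1/17351) = 36 - 4/17351 = 624632/17351 ≈ 36.000)
F(O) = -O/8 - O²/8 (F(O) = (O*O + O)/((-2)³) = (O² + O)/(-8) = (O + O²)*(-⅛) = -O/8 - O²/8)
(C/1811 + 15170/23419) + F(-184) = ((624632/17351)/1811 + 15170/23419) - ⅛*(-184)*(1 - 184) = ((624632/17351)*(1/1811) + 15170*(1/23419)) - ⅛*(-184)*(-183) = (624632/31422661 + 15170/23419) - 4209 = 491310024178/735887297959 - 4209 = -3096858327085253/735887297959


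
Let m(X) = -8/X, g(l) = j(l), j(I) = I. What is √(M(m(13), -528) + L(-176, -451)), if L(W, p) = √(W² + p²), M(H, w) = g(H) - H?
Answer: √11*1937^(¼) ≈ 22.003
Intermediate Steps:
g(l) = l
M(H, w) = 0 (M(H, w) = H - H = 0)
√(M(m(13), -528) + L(-176, -451)) = √(0 + √((-176)² + (-451)²)) = √(0 + √(30976 + 203401)) = √(0 + √234377) = √(0 + 11*√1937) = √(11*√1937) = √11*1937^(¼)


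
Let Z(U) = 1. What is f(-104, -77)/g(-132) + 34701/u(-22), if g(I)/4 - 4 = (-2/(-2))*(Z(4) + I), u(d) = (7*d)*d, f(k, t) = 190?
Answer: 4246097/430276 ≈ 9.8683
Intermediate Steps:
u(d) = 7*d²
g(I) = 20 + 4*I (g(I) = 16 + 4*((-2/(-2))*(1 + I)) = 16 + 4*((-2*(-½))*(1 + I)) = 16 + 4*(1*(1 + I)) = 16 + 4*(1 + I) = 16 + (4 + 4*I) = 20 + 4*I)
f(-104, -77)/g(-132) + 34701/u(-22) = 190/(20 + 4*(-132)) + 34701/((7*(-22)²)) = 190/(20 - 528) + 34701/((7*484)) = 190/(-508) + 34701/3388 = 190*(-1/508) + 34701*(1/3388) = -95/254 + 34701/3388 = 4246097/430276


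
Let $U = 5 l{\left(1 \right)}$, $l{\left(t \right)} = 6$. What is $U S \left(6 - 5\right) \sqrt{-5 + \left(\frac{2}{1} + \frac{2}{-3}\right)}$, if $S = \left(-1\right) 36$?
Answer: $- 360 i \sqrt{33} \approx - 2068.0 i$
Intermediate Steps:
$S = -36$
$U = 30$ ($U = 5 \cdot 6 = 30$)
$U S \left(6 - 5\right) \sqrt{-5 + \left(\frac{2}{1} + \frac{2}{-3}\right)} = 30 \left(-36\right) \left(6 - 5\right) \sqrt{-5 + \left(\frac{2}{1} + \frac{2}{-3}\right)} = - 1080 \cdot 1 \sqrt{-5 + \left(2 \cdot 1 + 2 \left(- \frac{1}{3}\right)\right)} = - 1080 \cdot 1 \sqrt{-5 + \left(2 - \frac{2}{3}\right)} = - 1080 \cdot 1 \sqrt{-5 + \frac{4}{3}} = - 1080 \cdot 1 \sqrt{- \frac{11}{3}} = - 1080 \cdot 1 \frac{i \sqrt{33}}{3} = - 1080 \frac{i \sqrt{33}}{3} = - 360 i \sqrt{33}$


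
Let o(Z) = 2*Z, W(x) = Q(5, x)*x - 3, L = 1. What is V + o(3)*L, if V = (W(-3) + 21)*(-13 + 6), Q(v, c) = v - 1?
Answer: -36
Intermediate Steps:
Q(v, c) = -1 + v
W(x) = -3 + 4*x (W(x) = (-1 + 5)*x - 3 = 4*x - 3 = -3 + 4*x)
V = -42 (V = ((-3 + 4*(-3)) + 21)*(-13 + 6) = ((-3 - 12) + 21)*(-7) = (-15 + 21)*(-7) = 6*(-7) = -42)
V + o(3)*L = -42 + (2*3)*1 = -42 + 6*1 = -42 + 6 = -36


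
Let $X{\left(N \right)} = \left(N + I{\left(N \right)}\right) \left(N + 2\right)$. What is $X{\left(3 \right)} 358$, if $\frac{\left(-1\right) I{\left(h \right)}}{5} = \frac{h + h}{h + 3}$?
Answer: $-3580$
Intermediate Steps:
$I{\left(h \right)} = - \frac{10 h}{3 + h}$ ($I{\left(h \right)} = - 5 \frac{h + h}{h + 3} = - 5 \frac{2 h}{3 + h} = - \frac{10 h}{3 + h}$)
$X{\left(N \right)} = \left(2 + N\right) \left(N - \frac{10 N}{3 + N}\right)$ ($X{\left(N \right)} = \left(N - \frac{10 N}{3 + N}\right) \left(N + 2\right) = \left(N - \frac{10 N}{3 + N}\right) \left(2 + N\right) = \left(2 + N\right) \left(N - \frac{10 N}{3 + N}\right)$)
$X{\left(3 \right)} 358 = \frac{3 \left(-14 + 3^{2} - 15\right)}{3 + 3} \cdot 358 = \frac{3 \left(-14 + 9 - 15\right)}{6} \cdot 358 = 3 \cdot \frac{1}{6} \left(-20\right) 358 = \left(-10\right) 358 = -3580$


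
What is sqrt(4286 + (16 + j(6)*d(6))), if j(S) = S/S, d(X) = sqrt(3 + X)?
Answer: sqrt(4305) ≈ 65.613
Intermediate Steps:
j(S) = 1
sqrt(4286 + (16 + j(6)*d(6))) = sqrt(4286 + (16 + 1*sqrt(3 + 6))) = sqrt(4286 + (16 + 1*sqrt(9))) = sqrt(4286 + (16 + 1*3)) = sqrt(4286 + (16 + 3)) = sqrt(4286 + 19) = sqrt(4305)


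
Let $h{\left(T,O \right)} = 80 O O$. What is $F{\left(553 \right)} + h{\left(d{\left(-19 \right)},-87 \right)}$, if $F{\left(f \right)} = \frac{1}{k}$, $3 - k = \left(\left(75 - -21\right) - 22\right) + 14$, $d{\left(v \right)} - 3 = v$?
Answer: $\frac{51469199}{85} \approx 6.0552 \cdot 10^{5}$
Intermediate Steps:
$d{\left(v \right)} = 3 + v$
$k = -85$ ($k = 3 - \left(\left(\left(75 - -21\right) - 22\right) + 14\right) = 3 - \left(\left(\left(75 + 21\right) - 22\right) + 14\right) = 3 - \left(\left(96 - 22\right) + 14\right) = 3 - \left(74 + 14\right) = 3 - 88 = -85$)
$h{\left(T,O \right)} = 80 O^{2}$
$F{\left(f \right)} = - \frac{1}{85}$ ($F{\left(f \right)} = \frac{1}{-85} = - \frac{1}{85}$)
$F{\left(553 \right)} + h{\left(d{\left(-19 \right)},-87 \right)} = - \frac{1}{85} + 80 \left(-87\right)^{2} = - \frac{1}{85} + 80 \cdot 7569 = - \frac{1}{85} + 605520 = \frac{51469199}{85}$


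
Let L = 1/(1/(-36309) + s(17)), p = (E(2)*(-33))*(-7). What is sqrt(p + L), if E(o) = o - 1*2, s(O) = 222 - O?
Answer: 7*sqrt(344719869)/1860836 ≈ 0.069843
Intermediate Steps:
E(o) = -2 + o (E(o) = o - 2 = -2 + o)
p = 0 (p = ((-2 + 2)*(-33))*(-7) = (0*(-33))*(-7) = 0*(-7) = 0)
L = 36309/7443344 (L = 1/(1/(-36309) + (222 - 1*17)) = 1/(-1/36309 + (222 - 17)) = 1/(-1/36309 + 205) = 1/(7443344/36309) = 36309/7443344 ≈ 0.0048781)
sqrt(p + L) = sqrt(0 + 36309/7443344) = sqrt(36309/7443344) = 7*sqrt(344719869)/1860836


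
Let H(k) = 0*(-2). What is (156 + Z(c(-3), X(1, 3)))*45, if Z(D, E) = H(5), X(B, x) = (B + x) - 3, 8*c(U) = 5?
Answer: 7020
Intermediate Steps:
c(U) = 5/8 (c(U) = (⅛)*5 = 5/8)
X(B, x) = -3 + B + x
H(k) = 0
Z(D, E) = 0
(156 + Z(c(-3), X(1, 3)))*45 = (156 + 0)*45 = 156*45 = 7020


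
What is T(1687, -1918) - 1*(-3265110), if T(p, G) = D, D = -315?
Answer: 3264795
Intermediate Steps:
T(p, G) = -315
T(1687, -1918) - 1*(-3265110) = -315 - 1*(-3265110) = -315 + 3265110 = 3264795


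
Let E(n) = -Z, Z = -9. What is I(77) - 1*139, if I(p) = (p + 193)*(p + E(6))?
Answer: 23081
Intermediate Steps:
E(n) = 9 (E(n) = -1*(-9) = 9)
I(p) = (9 + p)*(193 + p) (I(p) = (p + 193)*(p + 9) = (193 + p)*(9 + p) = (9 + p)*(193 + p))
I(77) - 1*139 = (1737 + 77² + 202*77) - 1*139 = (1737 + 5929 + 15554) - 139 = 23220 - 139 = 23081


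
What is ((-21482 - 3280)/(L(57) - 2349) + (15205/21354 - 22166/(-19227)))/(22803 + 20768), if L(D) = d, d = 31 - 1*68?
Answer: 1998921383035/7113895498410558 ≈ 0.00028099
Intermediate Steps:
d = -37 (d = 31 - 68 = -37)
L(D) = -37
((-21482 - 3280)/(L(57) - 2349) + (15205/21354 - 22166/(-19227)))/(22803 + 20768) = ((-21482 - 3280)/(-37 - 2349) + (15205/21354 - 22166/(-19227)))/(22803 + 20768) = (-24762/(-2386) + (15205*(1/21354) - 22166*(-1/19227)))/43571 = (-24762*(-1/2386) + (15205/21354 + 22166/19227))*(1/43571) = (12381/1193 + 255226433/136857786)*(1/43571) = (1998921383035/163271338698)*(1/43571) = 1998921383035/7113895498410558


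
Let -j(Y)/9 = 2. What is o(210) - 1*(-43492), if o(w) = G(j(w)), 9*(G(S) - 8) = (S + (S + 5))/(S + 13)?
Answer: 1957531/45 ≈ 43501.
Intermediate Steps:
j(Y) = -18 (j(Y) = -9*2 = -18)
G(S) = 8 + (5 + 2*S)/(9*(13 + S)) (G(S) = 8 + ((S + (S + 5))/(S + 13))/9 = 8 + ((S + (5 + S))/(13 + S))/9 = 8 + ((5 + 2*S)/(13 + S))/9 = 8 + (5 + 2*S)/(9*(13 + S)))
o(w) = 391/45 (o(w) = (941 + 74*(-18))/(9*(13 - 18)) = (⅑)*(941 - 1332)/(-5) = (⅑)*(-⅕)*(-391) = 391/45)
o(210) - 1*(-43492) = 391/45 - 1*(-43492) = 391/45 + 43492 = 1957531/45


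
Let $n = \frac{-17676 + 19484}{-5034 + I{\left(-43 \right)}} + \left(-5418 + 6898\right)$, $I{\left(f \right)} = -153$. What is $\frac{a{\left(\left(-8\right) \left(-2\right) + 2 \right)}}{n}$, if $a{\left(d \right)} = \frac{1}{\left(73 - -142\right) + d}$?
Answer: $\frac{5187}{1788263816} \approx 2.9006 \cdot 10^{-6}$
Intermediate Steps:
$a{\left(d \right)} = \frac{1}{215 + d}$ ($a{\left(d \right)} = \frac{1}{\left(73 + 142\right) + d} = \frac{1}{215 + d}$)
$n = \frac{7674952}{5187}$ ($n = \frac{-17676 + 19484}{-5034 - 153} + \left(-5418 + 6898\right) = \frac{1808}{-5187} + 1480 = 1808 \left(- \frac{1}{5187}\right) + 1480 = - \frac{1808}{5187} + 1480 = \frac{7674952}{5187} \approx 1479.7$)
$\frac{a{\left(\left(-8\right) \left(-2\right) + 2 \right)}}{n} = \frac{1}{\left(215 + \left(\left(-8\right) \left(-2\right) + 2\right)\right) \frac{7674952}{5187}} = \frac{1}{215 + \left(16 + 2\right)} \frac{5187}{7674952} = \frac{1}{215 + 18} \cdot \frac{5187}{7674952} = \frac{1}{233} \cdot \frac{5187}{7674952} = \frac{5187}{1788263816}$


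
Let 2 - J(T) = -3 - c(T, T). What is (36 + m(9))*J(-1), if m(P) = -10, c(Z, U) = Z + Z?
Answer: 78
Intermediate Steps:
c(Z, U) = 2*Z
J(T) = 5 + 2*T (J(T) = 2 - (-3 - 2*T) = 2 + (3 + 2*T) = 5 + 2*T)
(36 + m(9))*J(-1) = (36 - 10)*(5 + 2*(-1)) = 26*(5 - 2) = 26*3 = 78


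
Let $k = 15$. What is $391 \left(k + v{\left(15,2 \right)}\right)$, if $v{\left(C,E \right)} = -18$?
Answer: $-1173$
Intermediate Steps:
$391 \left(k + v{\left(15,2 \right)}\right) = 391 \left(15 - 18\right) = 391 \left(-3\right) = -1173$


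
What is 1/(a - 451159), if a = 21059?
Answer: -1/430100 ≈ -2.3250e-6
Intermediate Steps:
1/(a - 451159) = 1/(21059 - 451159) = 1/(-430100) = -1/430100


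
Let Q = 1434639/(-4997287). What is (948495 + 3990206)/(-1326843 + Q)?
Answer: -24680106304187/6630616709580 ≈ -3.7221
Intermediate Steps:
Q = -1434639/4997287 (Q = 1434639*(-1/4997287) = -1434639/4997287 ≈ -0.28708)
(948495 + 3990206)/(-1326843 + Q) = (948495 + 3990206)/(-1326843 - 1434639/4997287) = 4938701/(-6630616709580/4997287) = 4938701*(-4997287/6630616709580) = -24680106304187/6630616709580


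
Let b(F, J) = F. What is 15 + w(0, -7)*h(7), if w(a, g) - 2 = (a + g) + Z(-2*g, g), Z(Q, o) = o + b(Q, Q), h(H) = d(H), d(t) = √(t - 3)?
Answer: 19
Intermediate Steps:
d(t) = √(-3 + t)
h(H) = √(-3 + H)
Z(Q, o) = Q + o (Z(Q, o) = o + Q = Q + o)
w(a, g) = 2 + a (w(a, g) = 2 + ((a + g) + (-2*g + g)) = 2 + ((a + g) - g) = 2 + a)
15 + w(0, -7)*h(7) = 15 + (2 + 0)*√(-3 + 7) = 15 + 2*√4 = 15 + 2*2 = 15 + 4 = 19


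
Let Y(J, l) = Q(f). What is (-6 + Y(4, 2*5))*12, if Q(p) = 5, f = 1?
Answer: -12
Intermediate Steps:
Y(J, l) = 5
(-6 + Y(4, 2*5))*12 = (-6 + 5)*12 = -1*12 = -12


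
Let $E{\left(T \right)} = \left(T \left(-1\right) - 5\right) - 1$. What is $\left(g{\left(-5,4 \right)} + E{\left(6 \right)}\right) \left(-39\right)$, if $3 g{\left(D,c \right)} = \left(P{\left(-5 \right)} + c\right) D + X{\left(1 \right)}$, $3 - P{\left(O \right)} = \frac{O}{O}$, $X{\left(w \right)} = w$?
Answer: $845$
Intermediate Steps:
$P{\left(O \right)} = 2$ ($P{\left(O \right)} = 3 - \frac{O}{O} = 3 - 1 = 2$)
$E{\left(T \right)} = -6 - T$ ($E{\left(T \right)} = \left(- T - 5\right) - 1 = \left(-5 - T\right) - 1 = -6 - T$)
$g{\left(D,c \right)} = \frac{1}{3} + \frac{D \left(2 + c\right)}{3}$ ($g{\left(D,c \right)} = \frac{\left(2 + c\right) D + 1}{3} = \frac{D \left(2 + c\right) + 1}{3} = \frac{1 + D \left(2 + c\right)}{3} = \frac{1}{3} + \frac{D \left(2 + c\right)}{3}$)
$\left(g{\left(-5,4 \right)} + E{\left(6 \right)}\right) \left(-39\right) = \left(\left(\frac{1}{3} + \frac{2}{3} \left(-5\right) + \frac{1}{3} \left(-5\right) 4\right) - 12\right) \left(-39\right) = \left(\left(\frac{1}{3} - \frac{10}{3} - \frac{20}{3}\right) - 12\right) \left(-39\right) = \left(- \frac{29}{3} - 12\right) \left(-39\right) = \left(- \frac{65}{3}\right) \left(-39\right) = 845$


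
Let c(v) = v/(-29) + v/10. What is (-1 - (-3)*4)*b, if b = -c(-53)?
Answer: 11077/290 ≈ 38.197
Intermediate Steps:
c(v) = 19*v/290 (c(v) = v*(-1/29) + v*(⅒) = -v/29 + v/10 = 19*v/290)
b = 1007/290 (b = -19*(-53)/290 = -1*(-1007/290) = 1007/290 ≈ 3.4724)
(-1 - (-3)*4)*b = (-1 - (-3)*4)*(1007/290) = (-1 - 1*(-12))*(1007/290) = (-1 + 12)*(1007/290) = 11*(1007/290) = 11077/290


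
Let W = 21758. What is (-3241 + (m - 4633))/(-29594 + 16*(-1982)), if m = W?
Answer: -6942/30653 ≈ -0.22647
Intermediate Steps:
m = 21758
(-3241 + (m - 4633))/(-29594 + 16*(-1982)) = (-3241 + (21758 - 4633))/(-29594 + 16*(-1982)) = (-3241 + 17125)/(-29594 - 31712) = 13884/(-61306) = 13884*(-1/61306) = -6942/30653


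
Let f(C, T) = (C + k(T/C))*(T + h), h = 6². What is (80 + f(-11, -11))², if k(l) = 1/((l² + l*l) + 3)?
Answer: 36100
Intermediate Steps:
h = 36
k(l) = 1/(3 + 2*l²) (k(l) = 1/((l² + l²) + 3) = 1/(2*l² + 3) = 1/(3 + 2*l²))
f(C, T) = (36 + T)*(C + 1/(3 + 2*T²/C²)) (f(C, T) = (C + 1/(3 + 2*(T/C)²))*(T + 36) = (C + 1/(3 + 2*(T²/C²)))*(36 + T) = (C + 1/(3 + 2*T²/C²))*(36 + T) = (36 + T)*(C + 1/(3 + 2*T²/C²)))
(80 + f(-11, -11))² = (80 - 11*(36*(-11) - 11*(-11) + (36 - 11)*(2*(-11)² + 3*(-11)²))/(2*(-11)² + 3*(-11)²))² = (80 - 11*(-396 + 121 + 25*(2*121 + 3*121))/(2*121 + 3*121))² = (80 - 11*(-396 + 121 + 25*(242 + 363))/(242 + 363))² = (80 - 11*(-396 + 121 + 25*605)/605)² = (80 - 11*1/605*(-396 + 121 + 15125))² = (80 - 11*1/605*14850)² = (80 - 270)² = (-190)² = 36100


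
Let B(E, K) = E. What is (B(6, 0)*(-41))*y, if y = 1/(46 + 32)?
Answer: -41/13 ≈ -3.1538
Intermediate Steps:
y = 1/78 ≈ 0.012821
(B(6, 0)*(-41))*y = (6*(-41))*(1/78) = -246*1/78 = -41/13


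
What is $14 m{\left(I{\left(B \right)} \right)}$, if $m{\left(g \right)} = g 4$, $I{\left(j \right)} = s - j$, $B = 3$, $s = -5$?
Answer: $-448$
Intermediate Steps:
$I{\left(j \right)} = -5 - j$
$m{\left(g \right)} = 4 g$
$14 m{\left(I{\left(B \right)} \right)} = 14 \cdot 4 \left(-5 - 3\right) = 14 \cdot 4 \left(-8\right) = 14 \left(-32\right) = -448$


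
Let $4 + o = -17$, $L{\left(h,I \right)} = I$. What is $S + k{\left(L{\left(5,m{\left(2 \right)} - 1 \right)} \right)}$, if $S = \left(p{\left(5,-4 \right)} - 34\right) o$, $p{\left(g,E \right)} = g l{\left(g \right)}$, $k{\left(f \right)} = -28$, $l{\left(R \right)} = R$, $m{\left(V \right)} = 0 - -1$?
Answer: $161$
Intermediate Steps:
$m{\left(V \right)} = 1$ ($m{\left(V \right)} = 0 + 1 = 1$)
$o = -21$ ($o = -4 - 17 = -21$)
$p{\left(g,E \right)} = g^{2}$ ($p{\left(g,E \right)} = g g = g^{2}$)
$S = 189$ ($S = \left(5^{2} - 34\right) \left(-21\right) = \left(25 - 34\right) \left(-21\right) = \left(-9\right) \left(-21\right) = 189$)
$S + k{\left(L{\left(5,m{\left(2 \right)} - 1 \right)} \right)} = 189 - 28 = 161$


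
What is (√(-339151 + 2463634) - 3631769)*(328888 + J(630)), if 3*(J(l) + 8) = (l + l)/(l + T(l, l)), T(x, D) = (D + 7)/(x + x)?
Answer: -19365108890822560/16213 + 5332142240*√2124483/16213 ≈ -1.1939e+12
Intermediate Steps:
T(x, D) = (7 + D)/(2*x) (T(x, D) = (7 + D)/((2*x)) = (7 + D)*(1/(2*x)) = (7 + D)/(2*x))
J(l) = -8 + 2*l/(3*(l + (7 + l)/(2*l))) (J(l) = -8 + ((l + l)/(l + (7 + l)/(2*l)))/3 = -8 + ((2*l)/(l + (7 + l)/(2*l)))/3 = -8 + (2*l/(l + (7 + l)/(2*l)))/3 = -8 + 2*l/(3*(l + (7 + l)/(2*l))))
(√(-339151 + 2463634) - 3631769)*(328888 + J(630)) = (√(-339151 + 2463634) - 3631769)*(328888 + 4*(-42 - 11*630² - 6*630)/(3*(7 + 630 + 2*630²))) = (√2124483 - 3631769)*(328888 + 4*(-42 - 11*396900 - 3780)/(3*(7 + 630 + 2*396900))) = (-3631769 + √2124483)*(328888 + 4*(-42 - 4365900 - 3780)/(3*(7 + 630 + 793800))) = (-3631769 + √2124483)*(328888 + (4/3)*(-4369722)/794437) = (-3631769 + √2124483)*(328888 + (4/3)*(1/794437)*(-4369722)) = (-3631769 + √2124483)*(328888 - 118904/16213) = (-3631769 + √2124483)*(5332142240/16213) = -19365108890822560/16213 + 5332142240*√2124483/16213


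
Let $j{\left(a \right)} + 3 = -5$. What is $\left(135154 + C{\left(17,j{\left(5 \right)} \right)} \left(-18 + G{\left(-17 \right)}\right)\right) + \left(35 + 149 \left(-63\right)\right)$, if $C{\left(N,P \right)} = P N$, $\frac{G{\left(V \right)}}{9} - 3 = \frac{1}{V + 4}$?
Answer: $\frac{1620738}{13} \approx 1.2467 \cdot 10^{5}$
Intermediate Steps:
$j{\left(a \right)} = -8$ ($j{\left(a \right)} = -3 - 5 = -8$)
$G{\left(V \right)} = 27 + \frac{9}{4 + V}$ ($G{\left(V \right)} = 27 + \frac{9}{V + 4} = 27 + \frac{9}{4 + V}$)
$C{\left(N,P \right)} = N P$
$\left(135154 + C{\left(17,j{\left(5 \right)} \right)} \left(-18 + G{\left(-17 \right)}\right)\right) + \left(35 + 149 \left(-63\right)\right) = \left(135154 + 17 \left(-8\right) \left(-18 + \frac{9 \left(13 + 3 \left(-17\right)\right)}{4 - 17}\right)\right) + \left(35 + 149 \left(-63\right)\right) = \left(135154 - 136 \left(-18 + \frac{9 \left(13 - 51\right)}{-13}\right)\right) + \left(35 - 9387\right) = \left(135154 - 136 \left(-18 + 9 \left(- \frac{1}{13}\right) \left(-38\right)\right)\right) - 9352 = \left(135154 - 136 \left(-18 + \frac{342}{13}\right)\right) - 9352 = \left(135154 - \frac{14688}{13}\right) - 9352 = \frac{1742314}{13} - 9352 = \frac{1620738}{13}$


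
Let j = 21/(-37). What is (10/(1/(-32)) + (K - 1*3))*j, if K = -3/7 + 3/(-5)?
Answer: 34023/185 ≈ 183.91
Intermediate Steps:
K = -36/35 (K = -3*⅐ + 3*(-⅕) = -3/7 - ⅗ = -36/35 ≈ -1.0286)
j = -21/37 (j = 21*(-1/37) = -21/37 ≈ -0.56757)
(10/(1/(-32)) + (K - 1*3))*j = (10/(1/(-32)) + (-36/35 - 1*3))*(-21/37) = (10/(-1/32) + (-36/35 - 3))*(-21/37) = (10*(-32) - 141/35)*(-21/37) = (-320 - 141/35)*(-21/37) = -11341/35*(-21/37) = 34023/185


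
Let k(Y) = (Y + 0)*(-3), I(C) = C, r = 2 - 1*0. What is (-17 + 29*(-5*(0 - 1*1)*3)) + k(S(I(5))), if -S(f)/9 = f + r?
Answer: 607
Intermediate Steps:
r = 2 (r = 2 + 0 = 2)
S(f) = -18 - 9*f (S(f) = -9*(f + 2) = -9*(2 + f) = -18 - 9*f)
k(Y) = -3*Y (k(Y) = Y*(-3) = -3*Y)
(-17 + 29*(-5*(0 - 1*1)*3)) + k(S(I(5))) = (-17 + 29*(-5*(0 - 1*1)*3)) - 3*(-18 - 9*5) = (-17 + 29*(-5*(0 - 1)*3)) - 3*(-18 - 45) = (-17 + 29*(-5*(-1)*3)) - 3*(-63) = (-17 + 29*(5*3)) + 189 = (-17 + 29*15) + 189 = (-17 + 435) + 189 = 418 + 189 = 607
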